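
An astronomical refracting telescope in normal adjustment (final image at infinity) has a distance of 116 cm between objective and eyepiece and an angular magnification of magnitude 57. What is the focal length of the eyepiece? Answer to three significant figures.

In normal adjustment the tube length equals f_obj + f_eye and |M| = f_obj/f_eye.
So f_obj = 57 f_eye and 57 f_eye + f_eye = 116 cm, giving f_eye = 116/58 = 2.000 cm and f_obj = 114.000 cm.

2.00 cm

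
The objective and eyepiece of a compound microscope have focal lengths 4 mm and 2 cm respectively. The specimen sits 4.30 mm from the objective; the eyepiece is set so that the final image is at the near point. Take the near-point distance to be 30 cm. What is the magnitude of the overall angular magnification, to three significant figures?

Convert to cm: f_obj = 4 mm = 0.4 cm; d_o = 4.30 mm = 0.43 cm.
Objective: 1/d_i = 1/f_obj - 1/d_o = 1/0.4 - 1/0.43 = 0.17442 cm^-1, so d_i = 5.733 cm.
m_obj = -d_i/d_o = -5.733/0.43 = -13.333.
Eyepiece angular magnification (image at near point): M_eye = 1 + D/f_e = 1 + 30/2 = 16.000.
Overall M = m_obj x M_eye = (-13.333)(16.000) = -213.33.
|M| = 213.33.

213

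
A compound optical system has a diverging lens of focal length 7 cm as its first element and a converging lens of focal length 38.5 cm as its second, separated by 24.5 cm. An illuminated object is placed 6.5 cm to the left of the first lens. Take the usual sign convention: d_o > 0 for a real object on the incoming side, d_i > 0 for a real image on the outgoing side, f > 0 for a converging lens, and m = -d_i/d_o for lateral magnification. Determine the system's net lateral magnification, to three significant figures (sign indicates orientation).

Applying the thin-lens equation to the first lens, 1/(-7) = 1/6.5 + 1/d_i1, which gives d_i1 = -3.370 cm.
Its lateral magnification is m_1 = -d_i1/d_o1 = -(-3.370)/6.5 = 0.5185.
The intermediate image is virtual, 3.370 cm to the left of lens 1, so d_o2 = L - d_i1 = 24.5 - (-3.370) = 27.870 cm.
Applying the thin-lens equation again with f_2 = 38.5 cm and d_o2 = 27.870 cm gives d_i2 = -100.945 cm.
m_2 = -(-100.945)/(27.870) = 3.6220.
The system's lateral magnification is m_1 m_2 = (0.5185)(3.6220) = 1.8780.

1.88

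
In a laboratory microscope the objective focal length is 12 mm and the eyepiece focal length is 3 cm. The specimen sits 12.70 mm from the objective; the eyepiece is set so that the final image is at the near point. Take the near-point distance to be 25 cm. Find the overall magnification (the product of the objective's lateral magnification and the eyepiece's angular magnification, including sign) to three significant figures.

Convert to cm: f_obj = 12 mm = 1.2 cm; d_o = 12.70 mm = 1.27 cm.
Objective: 1/d_i = 1/f_obj - 1/d_o = 1/1.2 - 1/1.27 = 0.04593 cm^-1, so d_i = 21.771 cm.
m_obj = -d_i/d_o = -21.771/1.27 = -17.143.
Eyepiece angular magnification (image at near point): M_eye = 1 + D/f_e = 1 + 25/3 = 9.333.
Overall M = m_obj x M_eye = (-17.143)(9.333) = -160.00.

-160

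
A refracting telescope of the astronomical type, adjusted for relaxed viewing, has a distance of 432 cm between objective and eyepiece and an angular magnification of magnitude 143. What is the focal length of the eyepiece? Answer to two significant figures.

In normal adjustment the tube length equals f_obj + f_eye and |M| = f_obj/f_eye.
So f_obj = 143 f_eye and 143 f_eye + f_eye = 432 cm, giving f_eye = 432/144 = 3.000 cm and f_obj = 429.000 cm.

3.0 cm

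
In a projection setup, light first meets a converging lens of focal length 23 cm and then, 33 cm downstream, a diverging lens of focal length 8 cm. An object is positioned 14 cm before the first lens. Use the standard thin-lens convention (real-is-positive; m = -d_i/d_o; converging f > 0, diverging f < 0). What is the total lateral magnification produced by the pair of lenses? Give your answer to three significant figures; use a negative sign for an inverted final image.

0.266

Applying the thin-lens equation to the first lens, 1/23 = 1/14 + 1/d_i1, which gives d_i1 = -35.778 cm.
Its lateral magnification is m_1 = -d_i1/d_o1 = -(-35.778)/14 = 2.5556.
The intermediate image is virtual, 35.778 cm to the left of lens 1, so d_o2 = L - d_i1 = 33 - (-35.778) = 68.778 cm.
Applying the thin-lens equation again with f_2 = -8 cm and d_o2 = 68.778 cm gives d_i2 = -7.166 cm.
m_2 = -(-7.166)/(68.778) = 0.1042.
Overall magnification: m = m_1 m_2 = 0.2663.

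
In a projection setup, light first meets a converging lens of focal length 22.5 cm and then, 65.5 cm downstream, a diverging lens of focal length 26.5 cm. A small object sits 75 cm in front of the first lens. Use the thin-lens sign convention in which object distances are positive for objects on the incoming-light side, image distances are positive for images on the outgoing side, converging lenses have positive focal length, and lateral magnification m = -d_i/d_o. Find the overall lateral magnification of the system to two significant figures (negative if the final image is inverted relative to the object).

Applying the thin-lens equation to the first lens, 1/22.5 = 1/75 + 1/d_i1, which gives d_i1 = 32.143 cm.
Its lateral magnification is m_1 = -d_i1/d_o1 = -(32.143)/75 = -0.4286.
That image sits 33.357 cm in front of the second lens, so d_o2 = 33.357 cm.
Applying the thin-lens equation again with f_2 = -26.5 cm and d_o2 = 33.357 cm gives d_i2 = -14.768 cm.
m_2 = -(-14.768)/(33.357) = 0.4427.
The system's lateral magnification is m_1 m_2 = (-0.4286)(0.4427) = -0.1897.

-0.19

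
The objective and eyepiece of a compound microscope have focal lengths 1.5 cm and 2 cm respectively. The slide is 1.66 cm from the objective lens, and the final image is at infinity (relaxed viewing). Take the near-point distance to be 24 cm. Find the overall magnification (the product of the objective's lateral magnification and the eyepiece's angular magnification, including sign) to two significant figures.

Objective: 1/d_i = 1/f_obj - 1/d_o = 1/1.5 - 1/1.66 = 0.06426 cm^-1, so d_i = 15.563 cm.
m_obj = -d_i/d_o = -15.563/1.66 = -9.375.
Eyepiece angular magnification (image at infinity): M_eye = D/f_e = 24/2 = 12.000.
Overall M = m_obj x M_eye = (-9.375)(12.000) = -112.50.

-110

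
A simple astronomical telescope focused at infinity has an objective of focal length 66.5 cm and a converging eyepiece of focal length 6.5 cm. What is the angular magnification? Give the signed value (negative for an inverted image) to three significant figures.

-10.2

M = -f_obj/f_eye = -66.5/(6.5) = -10.231.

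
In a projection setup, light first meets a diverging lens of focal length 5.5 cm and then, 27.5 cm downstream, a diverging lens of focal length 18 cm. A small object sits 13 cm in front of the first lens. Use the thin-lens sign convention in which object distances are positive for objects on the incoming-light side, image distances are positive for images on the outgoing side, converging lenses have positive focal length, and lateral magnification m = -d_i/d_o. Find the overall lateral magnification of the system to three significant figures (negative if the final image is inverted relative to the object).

0.108

Lens 1: 1/d_i1 = 1/f_1 - 1/d_o1 = 1/(-5.5) - 1/13 = -0.25874 cm^-1, so d_i1 = -3.865 cm.
m_1 = -(-3.865)/13 = 0.2973.
The intermediate image is virtual, 3.865 cm to the left of lens 1, so d_o2 = L - d_i1 = 27.5 - (-3.865) = 31.365 cm.
Lens 2: 1/d_i2 = 1/f_2 - 1/d_o2 = 1/(-18) - 1/(31.365) = -0.08744 cm^-1, so d_i2 = -11.437 cm.
m_2 = -(-11.437)/(31.365) = 0.3646.
Overall magnification: m = m_1 m_2 = 0.1084.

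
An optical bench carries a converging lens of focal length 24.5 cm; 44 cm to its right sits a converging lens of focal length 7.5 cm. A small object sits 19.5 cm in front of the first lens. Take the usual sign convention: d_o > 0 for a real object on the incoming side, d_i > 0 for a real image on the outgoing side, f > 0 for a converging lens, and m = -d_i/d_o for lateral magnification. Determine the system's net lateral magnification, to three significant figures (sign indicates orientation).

-0.278

First lens: d_i1 = 1/(1/24.5 - 1/19.5) = -95.550 cm.
m_1 = -(-95.550)/19.5 = 4.9000.
With d_i1 < 0 the first image is virtual and lies on the object side; the object distance for lens 2 is d_o2 = 44 - (-95.550) = 139.550 cm.
Second lens: d_i2 = 1/(1/7.5 - 1/(139.550)) = 7.926 cm.
m_2 = -(7.926)/(139.550) = -0.0568.
Overall magnification: m = m_1 m_2 = -0.2783.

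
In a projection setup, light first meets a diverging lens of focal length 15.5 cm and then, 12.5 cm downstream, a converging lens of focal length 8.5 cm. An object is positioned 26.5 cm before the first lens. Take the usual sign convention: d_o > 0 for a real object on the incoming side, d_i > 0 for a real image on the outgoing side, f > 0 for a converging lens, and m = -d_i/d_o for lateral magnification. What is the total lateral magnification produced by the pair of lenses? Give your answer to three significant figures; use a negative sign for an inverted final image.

-0.228

First lens: d_i1 = 1/(1/(-15.5) - 1/26.5) = -9.780 cm.
m_1 = -(-9.780)/26.5 = 0.3690.
With d_i1 < 0 the first image is virtual and lies on the object side; the object distance for lens 2 is d_o2 = 12.5 - (-9.780) = 22.280 cm.
Second lens: d_i2 = 1/(1/8.5 - 1/(22.280)) = 13.743 cm.
m_2 = -(13.743)/(22.280) = -0.6168.
The system's lateral magnification is m_1 m_2 = (0.3690)(-0.6168) = -0.2276.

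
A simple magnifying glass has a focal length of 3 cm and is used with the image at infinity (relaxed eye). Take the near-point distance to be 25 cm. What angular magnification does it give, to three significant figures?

M = D/f = 25/3 = 8.333.

8.33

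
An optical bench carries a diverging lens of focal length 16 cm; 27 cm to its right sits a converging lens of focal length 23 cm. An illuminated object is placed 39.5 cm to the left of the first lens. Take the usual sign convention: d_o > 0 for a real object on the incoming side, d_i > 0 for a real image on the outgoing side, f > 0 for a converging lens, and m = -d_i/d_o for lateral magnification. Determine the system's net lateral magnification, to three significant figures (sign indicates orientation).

-0.431

First lens: d_i1 = 1/(1/(-16) - 1/39.5) = -11.387 cm.
m_1 = -(-11.387)/39.5 = 0.2883.
The intermediate image is virtual, 11.387 cm to the left of lens 1, so d_o2 = L - d_i1 = 27 - (-11.387) = 38.387 cm.
Second lens: d_i2 = 1/(1/23 - 1/(38.387)) = 57.379 cm.
m_2 = -(57.379)/(38.387) = -1.4947.
Total m = m_1 x m_2 = (0.2883)(-1.4947) = -0.4309.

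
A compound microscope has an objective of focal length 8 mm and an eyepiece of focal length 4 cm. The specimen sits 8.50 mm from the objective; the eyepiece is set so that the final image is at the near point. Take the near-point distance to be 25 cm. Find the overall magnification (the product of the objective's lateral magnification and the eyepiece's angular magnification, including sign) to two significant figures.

Convert to cm: f_obj = 8 mm = 0.8 cm; d_o = 8.50 mm = 0.85 cm.
Objective: 1/d_i = 1/f_obj - 1/d_o = 1/0.8 - 1/0.85 = 0.07353 cm^-1, so d_i = 13.600 cm.
m_obj = -d_i/d_o = -13.600/0.85 = -16.000.
Eyepiece angular magnification (image at near point): M_eye = 1 + D/f_e = 1 + 25/4 = 7.250.
Overall M = m_obj x M_eye = (-16.000)(7.250) = -116.00.

-120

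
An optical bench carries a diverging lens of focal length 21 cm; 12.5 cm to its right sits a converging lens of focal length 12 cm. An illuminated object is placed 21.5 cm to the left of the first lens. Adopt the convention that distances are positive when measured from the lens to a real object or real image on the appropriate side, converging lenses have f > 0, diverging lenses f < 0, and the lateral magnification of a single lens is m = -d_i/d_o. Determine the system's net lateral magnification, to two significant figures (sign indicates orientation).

-0.53

Applying the thin-lens equation to the first lens, 1/(-21) = 1/21.5 + 1/d_i1, which gives d_i1 = -10.624 cm.
Its lateral magnification is m_1 = -d_i1/d_o1 = -(-10.624)/21.5 = 0.4941.
With d_i1 < 0 the first image is virtual and lies on the object side; the object distance for lens 2 is d_o2 = 12.5 - (-10.624) = 23.124 cm.
Applying the thin-lens equation again with f_2 = 12 cm and d_o2 = 23.124 cm gives d_i2 = 24.946 cm.
m_2 = -(24.946)/(23.124) = -1.0788.
The system's lateral magnification is m_1 m_2 = (0.4941)(-1.0788) = -0.5331.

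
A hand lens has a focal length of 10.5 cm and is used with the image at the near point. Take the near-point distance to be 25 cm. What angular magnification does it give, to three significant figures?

3.38

M = 1 + D/f = 1 + 25/10.5 = 3.381.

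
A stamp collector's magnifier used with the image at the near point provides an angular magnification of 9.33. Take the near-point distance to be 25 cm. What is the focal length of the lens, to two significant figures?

3.0 cm

For the image at the near point, M = 1 + D/f.
f = D/(M - 1) = 25/(9.33 - 1) = 3.001 cm.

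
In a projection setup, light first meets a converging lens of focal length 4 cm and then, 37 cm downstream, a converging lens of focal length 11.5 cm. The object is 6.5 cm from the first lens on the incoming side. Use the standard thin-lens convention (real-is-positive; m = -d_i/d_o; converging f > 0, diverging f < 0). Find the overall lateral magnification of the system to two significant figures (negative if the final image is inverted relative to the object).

1.2

Applying the thin-lens equation to the first lens, 1/4 = 1/6.5 + 1/d_i1, which gives d_i1 = 10.400 cm.
Its lateral magnification is m_1 = -d_i1/d_o1 = -(10.400)/6.5 = -1.6000.
The intermediate image is 10.400 cm to the right of lens 1, so d_o2 = L - d_i1 = 37 - 10.400 = 26.600 cm.
Applying the thin-lens equation again with f_2 = 11.5 cm and d_o2 = 26.600 cm gives d_i2 = 20.258 cm.
m_2 = -(20.258)/(26.600) = -0.7616.
The system's lateral magnification is m_1 m_2 = (-1.6000)(-0.7616) = 1.2185.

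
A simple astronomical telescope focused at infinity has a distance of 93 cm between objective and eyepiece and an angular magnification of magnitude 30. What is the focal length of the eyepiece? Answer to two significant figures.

In normal adjustment the tube length equals f_obj + f_eye and |M| = f_obj/f_eye.
So f_obj = 30 f_eye and 30 f_eye + f_eye = 93 cm, giving f_eye = 93/31 = 3.000 cm and f_obj = 90.000 cm.

3.0 cm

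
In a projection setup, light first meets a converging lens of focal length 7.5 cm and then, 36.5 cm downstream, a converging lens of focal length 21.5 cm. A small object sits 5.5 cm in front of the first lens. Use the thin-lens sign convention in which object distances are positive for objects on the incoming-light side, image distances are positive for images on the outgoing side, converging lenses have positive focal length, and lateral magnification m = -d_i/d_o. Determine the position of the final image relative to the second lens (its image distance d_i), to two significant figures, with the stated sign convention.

34 cm

First lens: d_i1 = 1/(1/7.5 - 1/5.5) = -20.625 cm.
The intermediate image is virtual, 20.625 cm to the left of lens 1, so d_o2 = L - d_i1 = 36.5 - (-20.625) = 57.125 cm.
Second lens: d_i2 = 1/(1/21.5 - 1/(57.125)) = 34.475 cm.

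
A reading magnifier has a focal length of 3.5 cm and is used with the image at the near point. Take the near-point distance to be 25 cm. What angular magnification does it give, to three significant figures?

M = 1 + D/f = 1 + 25/3.5 = 8.143.

8.14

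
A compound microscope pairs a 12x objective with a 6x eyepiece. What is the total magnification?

72

The overall magnification of a compound microscope is the product of the objective and eyepiece magnifications:
M = M_obj x M_eye = 12 x 6 = 72.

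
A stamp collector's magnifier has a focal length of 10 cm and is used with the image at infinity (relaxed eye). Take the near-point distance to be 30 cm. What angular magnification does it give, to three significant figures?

3.00

M = D/f = 30/10 = 3.000.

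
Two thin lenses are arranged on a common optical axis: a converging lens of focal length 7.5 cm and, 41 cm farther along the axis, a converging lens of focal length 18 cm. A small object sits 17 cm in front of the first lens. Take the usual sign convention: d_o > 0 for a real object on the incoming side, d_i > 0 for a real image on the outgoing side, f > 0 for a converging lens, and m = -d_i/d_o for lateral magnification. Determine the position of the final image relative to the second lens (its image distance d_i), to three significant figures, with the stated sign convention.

51.8 cm

First lens: d_i1 = 1/(1/7.5 - 1/17) = 13.421 cm.
Object distance for lens 2: d_o2 = 41 - 13.421 = 27.579 cm.
Second lens: d_i2 = 1/(1/18 - 1/(27.579)) = 51.824 cm.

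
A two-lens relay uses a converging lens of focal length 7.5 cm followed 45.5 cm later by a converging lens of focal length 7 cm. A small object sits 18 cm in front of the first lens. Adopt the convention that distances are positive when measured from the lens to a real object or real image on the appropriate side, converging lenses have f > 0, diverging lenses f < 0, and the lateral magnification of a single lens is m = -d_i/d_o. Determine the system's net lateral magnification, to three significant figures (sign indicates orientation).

Applying the thin-lens equation to the first lens, 1/7.5 = 1/18 + 1/d_i1, which gives d_i1 = 12.857 cm.
Its lateral magnification is m_1 = -d_i1/d_o1 = -(12.857)/18 = -0.7143.
Object distance for lens 2: d_o2 = 45.5 - 12.857 = 32.643 cm.
Applying the thin-lens equation again with f_2 = 7 cm and d_o2 = 32.643 cm gives d_i2 = 8.911 cm.
m_2 = -(8.911)/(32.643) = -0.2730.
Total m = m_1 x m_2 = (-0.7143)(-0.2730) = 0.1950.

0.195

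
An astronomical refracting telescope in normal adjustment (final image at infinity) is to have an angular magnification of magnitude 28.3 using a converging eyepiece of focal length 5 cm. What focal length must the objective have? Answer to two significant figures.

140 cm

|M| = f_obj/|f_eye|, so f_obj = |M| x |f_eye| = 28.3 x 5 = 141.500 cm.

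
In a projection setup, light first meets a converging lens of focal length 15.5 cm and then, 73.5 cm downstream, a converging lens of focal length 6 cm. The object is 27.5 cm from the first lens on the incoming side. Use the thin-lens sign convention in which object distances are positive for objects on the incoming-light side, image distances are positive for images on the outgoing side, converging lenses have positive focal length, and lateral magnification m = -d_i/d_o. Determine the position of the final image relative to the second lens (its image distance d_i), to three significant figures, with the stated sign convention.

7.13 cm

First lens: d_i1 = 1/(1/15.5 - 1/27.5) = 35.521 cm.
Object distance for lens 2: d_o2 = 73.5 - 35.521 = 37.979 cm.
Second lens: d_i2 = 1/(1/6 - 1/(37.979)) = 7.126 cm.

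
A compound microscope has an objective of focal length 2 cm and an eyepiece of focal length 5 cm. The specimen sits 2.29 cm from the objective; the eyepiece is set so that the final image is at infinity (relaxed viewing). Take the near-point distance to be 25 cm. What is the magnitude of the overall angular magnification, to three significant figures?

34.5

Objective: 1/d_i = 1/f_obj - 1/d_o = 1/2 - 1/2.29 = 0.06332 cm^-1, so d_i = 15.793 cm.
m_obj = -d_i/d_o = -15.793/2.29 = -6.897.
Eyepiece angular magnification (image at infinity): M_eye = D/f_e = 25/5 = 5.000.
Overall M = m_obj x M_eye = (-6.897)(5.000) = -34.48.
|M| = 34.48.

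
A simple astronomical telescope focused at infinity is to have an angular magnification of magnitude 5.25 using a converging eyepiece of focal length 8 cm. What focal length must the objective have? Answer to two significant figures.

42 cm

|M| = f_obj/|f_eye|, so f_obj = |M| x |f_eye| = 5.25 x 8 = 42.000 cm.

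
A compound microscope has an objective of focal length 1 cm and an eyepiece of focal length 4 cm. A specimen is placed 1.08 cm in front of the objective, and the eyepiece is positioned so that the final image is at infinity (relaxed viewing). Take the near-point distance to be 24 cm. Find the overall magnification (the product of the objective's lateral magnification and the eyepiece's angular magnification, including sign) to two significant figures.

Objective: 1/d_i = 1/f_obj - 1/d_o = 1/1 - 1/1.08 = 0.07407 cm^-1, so d_i = 13.500 cm.
m_obj = -d_i/d_o = -13.500/1.08 = -12.500.
Eyepiece angular magnification (image at infinity): M_eye = D/f_e = 24/4 = 6.000.
Overall M = m_obj x M_eye = (-12.500)(6.000) = -75.00.

-75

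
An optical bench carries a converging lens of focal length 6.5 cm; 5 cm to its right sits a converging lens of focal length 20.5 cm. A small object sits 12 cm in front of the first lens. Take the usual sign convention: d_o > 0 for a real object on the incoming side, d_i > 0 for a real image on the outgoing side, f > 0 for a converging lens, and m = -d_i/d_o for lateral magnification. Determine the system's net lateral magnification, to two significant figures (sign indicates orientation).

First lens: d_i1 = 1/(1/6.5 - 1/12) = 14.182 cm.
m_1 = -(14.182)/12 = -1.1818.
Since 14.182 cm > 5 cm, the first image lies past the second lens and serves as a virtual object: d_o2 = L - d_i1 = -9.182 cm.
Second lens: d_i2 = 1/(1/20.5 - 1/(-9.182)) = 6.342 cm.
m_2 = -(6.342)/(-9.182) = 0.6907.
The system's lateral magnification is m_1 m_2 = (-1.1818)(0.6907) = -0.8162.

-0.82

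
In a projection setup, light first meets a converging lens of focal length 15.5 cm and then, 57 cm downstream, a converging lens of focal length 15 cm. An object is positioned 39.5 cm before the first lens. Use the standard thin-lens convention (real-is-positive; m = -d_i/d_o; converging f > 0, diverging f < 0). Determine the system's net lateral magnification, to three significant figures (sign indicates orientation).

Applying the thin-lens equation to the first lens, 1/15.5 = 1/39.5 + 1/d_i1, which gives d_i1 = 25.510 cm.
Its lateral magnification is m_1 = -d_i1/d_o1 = -(25.510)/39.5 = -0.6458.
Object distance for lens 2: d_o2 = 57 - 25.510 = 31.490 cm.
Applying the thin-lens equation again with f_2 = 15 cm and d_o2 = 31.490 cm gives d_i2 = 28.645 cm.
m_2 = -(28.645)/(31.490) = -0.9097.
Overall magnification: m = m_1 m_2 = 0.5875.

0.587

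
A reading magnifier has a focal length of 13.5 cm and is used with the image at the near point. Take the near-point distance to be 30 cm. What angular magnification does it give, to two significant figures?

M = 1 + D/f = 1 + 30/13.5 = 3.222.

3.2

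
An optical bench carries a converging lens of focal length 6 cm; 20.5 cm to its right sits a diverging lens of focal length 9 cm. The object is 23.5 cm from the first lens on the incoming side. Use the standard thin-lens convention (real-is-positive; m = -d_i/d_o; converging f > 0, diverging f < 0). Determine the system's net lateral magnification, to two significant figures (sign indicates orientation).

-0.14

First lens: d_i1 = 1/(1/6 - 1/23.5) = 8.057 cm.
m_1 = -(8.057)/23.5 = -0.3429.
Object distance for lens 2: d_o2 = 20.5 - 8.057 = 12.443 cm.
Second lens: d_i2 = 1/(1/(-9) - 1/(12.443)) = -5.223 cm.
m_2 = -(-5.223)/(12.443) = 0.4197.
The system's lateral magnification is m_1 m_2 = (-0.3429)(0.4197) = -0.1439.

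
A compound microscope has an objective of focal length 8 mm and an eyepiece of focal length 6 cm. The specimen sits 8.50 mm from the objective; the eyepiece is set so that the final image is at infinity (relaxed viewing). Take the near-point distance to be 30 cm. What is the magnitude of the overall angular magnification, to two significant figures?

80

Convert to cm: f_obj = 8 mm = 0.8 cm; d_o = 8.50 mm = 0.85 cm.
Objective: 1/d_i = 1/f_obj - 1/d_o = 1/0.8 - 1/0.85 = 0.07353 cm^-1, so d_i = 13.600 cm.
m_obj = -d_i/d_o = -13.600/0.85 = -16.000.
Eyepiece angular magnification (image at infinity): M_eye = D/f_e = 30/6 = 5.000.
Overall M = m_obj x M_eye = (-16.000)(5.000) = -80.00.
|M| = 80.00.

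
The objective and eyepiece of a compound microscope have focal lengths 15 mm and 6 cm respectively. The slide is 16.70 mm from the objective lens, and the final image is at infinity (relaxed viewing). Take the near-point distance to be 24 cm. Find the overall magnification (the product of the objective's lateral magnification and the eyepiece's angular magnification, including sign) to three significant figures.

Convert to cm: f_obj = 15 mm = 1.5 cm; d_o = 16.70 mm = 1.67 cm.
Objective: 1/d_i = 1/f_obj - 1/d_o = 1/1.5 - 1/1.67 = 0.06786 cm^-1, so d_i = 14.735 cm.
m_obj = -d_i/d_o = -14.735/1.67 = -8.824.
Eyepiece angular magnification (image at infinity): M_eye = D/f_e = 24/6 = 4.000.
Overall M = m_obj x M_eye = (-8.824)(4.000) = -35.29.

-35.3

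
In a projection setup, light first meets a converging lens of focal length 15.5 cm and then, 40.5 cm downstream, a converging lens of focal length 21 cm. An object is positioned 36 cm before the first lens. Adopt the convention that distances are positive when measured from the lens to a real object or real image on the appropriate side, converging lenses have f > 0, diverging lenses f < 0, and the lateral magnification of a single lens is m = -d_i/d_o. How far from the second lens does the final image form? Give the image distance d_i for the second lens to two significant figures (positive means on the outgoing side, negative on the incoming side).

Lens 1: 1/d_i1 = 1/f_1 - 1/d_o1 = 1/15.5 - 1/36 = 0.03674 cm^-1, so d_i1 = 27.220 cm.
The intermediate image is 27.220 cm to the right of lens 1, so d_o2 = L - d_i1 = 40.5 - 27.220 = 13.280 cm.
Lens 2: 1/d_i2 = 1/f_2 - 1/d_o2 = 1/21 - 1/(13.280) = -0.02768 cm^-1, so d_i2 = -36.128 cm.

-36 cm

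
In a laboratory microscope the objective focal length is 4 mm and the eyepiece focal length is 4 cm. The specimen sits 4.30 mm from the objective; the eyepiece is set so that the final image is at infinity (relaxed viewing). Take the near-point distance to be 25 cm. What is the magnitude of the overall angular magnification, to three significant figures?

83.3

Convert to cm: f_obj = 4 mm = 0.4 cm; d_o = 4.30 mm = 0.43 cm.
Objective: 1/d_i = 1/f_obj - 1/d_o = 1/0.4 - 1/0.43 = 0.17442 cm^-1, so d_i = 5.733 cm.
m_obj = -d_i/d_o = -5.733/0.43 = -13.333.
Eyepiece angular magnification (image at infinity): M_eye = D/f_e = 25/4 = 6.250.
Overall M = m_obj x M_eye = (-13.333)(6.250) = -83.33.
|M| = 83.33.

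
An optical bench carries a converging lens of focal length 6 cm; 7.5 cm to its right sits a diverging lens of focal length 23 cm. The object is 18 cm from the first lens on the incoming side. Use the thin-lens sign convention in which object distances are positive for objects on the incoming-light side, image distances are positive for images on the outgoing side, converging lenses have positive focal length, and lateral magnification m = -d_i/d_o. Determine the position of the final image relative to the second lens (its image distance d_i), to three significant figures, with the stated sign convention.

Applying the thin-lens equation to the first lens, 1/6 = 1/18 + 1/d_i1, which gives d_i1 = 9.000 cm.
This image would form 9.000 cm past lens 1, i.e. 1.500 cm beyond lens 2, so it is a virtual object for lens 2: d_o2 = 7.5 - 9.000 = -1.500 cm.
Applying the thin-lens equation again with f_2 = -23 cm and d_o2 = -1.500 cm gives d_i2 = 1.605 cm.

1.60 cm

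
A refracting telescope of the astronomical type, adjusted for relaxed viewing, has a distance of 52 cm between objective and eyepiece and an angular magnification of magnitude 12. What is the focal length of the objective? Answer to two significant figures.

In normal adjustment the tube length equals f_obj + f_eye and |M| = f_obj/f_eye.
So f_obj = 12 f_eye and 12 f_eye + f_eye = 52 cm, giving f_eye = 52/13 = 4.000 cm and f_obj = 48.000 cm.

48 cm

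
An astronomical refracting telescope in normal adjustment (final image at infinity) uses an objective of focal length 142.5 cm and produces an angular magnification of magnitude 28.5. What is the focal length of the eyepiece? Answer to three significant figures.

|M| = f_obj/f_eye, so f_eye = f_obj/|M| = 142.5/28.5 = 5.000 cm.

5.00 cm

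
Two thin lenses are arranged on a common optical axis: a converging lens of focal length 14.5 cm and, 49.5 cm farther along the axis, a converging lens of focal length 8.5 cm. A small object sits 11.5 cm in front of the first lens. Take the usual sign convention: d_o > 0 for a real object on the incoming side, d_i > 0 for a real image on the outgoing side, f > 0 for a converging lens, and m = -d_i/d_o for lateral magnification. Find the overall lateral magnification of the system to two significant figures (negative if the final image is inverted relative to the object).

-0.43

Lens 1: 1/d_i1 = 1/f_1 - 1/d_o1 = 1/14.5 - 1/11.5 = -0.01799 cm^-1, so d_i1 = -55.583 cm.
m_1 = -(-55.583)/11.5 = 4.8333.
The intermediate image is virtual, 55.583 cm to the left of lens 1, so d_o2 = L - d_i1 = 49.5 - (-55.583) = 105.083 cm.
Lens 2: 1/d_i2 = 1/f_2 - 1/d_o2 = 1/8.5 - 1/(105.083) = 0.10813 cm^-1, so d_i2 = 9.248 cm.
m_2 = -(9.248)/(105.083) = -0.0880.
Overall magnification: m = m_1 m_2 = -0.4254.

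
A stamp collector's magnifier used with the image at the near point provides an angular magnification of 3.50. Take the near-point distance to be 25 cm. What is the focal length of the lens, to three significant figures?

For the image at the near point, M = 1 + D/f.
f = D/(M - 1) = 25/(3.5 - 1) = 10.000 cm.

10.0 cm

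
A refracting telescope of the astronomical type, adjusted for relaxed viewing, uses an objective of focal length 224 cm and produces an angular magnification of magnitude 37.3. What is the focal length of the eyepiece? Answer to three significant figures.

|M| = f_obj/f_eye, so f_eye = f_obj/|M| = 224/37.3 = 6.005 cm.

6.01 cm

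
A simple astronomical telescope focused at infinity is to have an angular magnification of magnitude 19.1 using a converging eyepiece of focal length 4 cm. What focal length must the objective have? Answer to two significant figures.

|M| = f_obj/|f_eye|, so f_obj = |M| x |f_eye| = 19.1 x 4 = 76.400 cm.

76 cm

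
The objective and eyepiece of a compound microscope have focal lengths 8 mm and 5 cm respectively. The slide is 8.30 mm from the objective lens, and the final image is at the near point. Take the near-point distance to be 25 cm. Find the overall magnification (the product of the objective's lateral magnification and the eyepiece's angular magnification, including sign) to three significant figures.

Convert to cm: f_obj = 8 mm = 0.8 cm; d_o = 8.30 mm = 0.83 cm.
Objective: 1/d_i = 1/f_obj - 1/d_o = 1/0.8 - 1/0.83 = 0.04518 cm^-1, so d_i = 22.133 cm.
m_obj = -d_i/d_o = -22.133/0.83 = -26.667.
Eyepiece angular magnification (image at near point): M_eye = 1 + D/f_e = 1 + 25/5 = 6.000.
Overall M = m_obj x M_eye = (-26.667)(6.000) = -160.00.

-160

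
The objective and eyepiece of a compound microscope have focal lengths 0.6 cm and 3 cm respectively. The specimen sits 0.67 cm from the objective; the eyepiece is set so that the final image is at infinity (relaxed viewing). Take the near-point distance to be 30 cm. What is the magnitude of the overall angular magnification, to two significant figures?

86

Objective: 1/d_i = 1/f_obj - 1/d_o = 1/0.6 - 1/0.67 = 0.17413 cm^-1, so d_i = 5.743 cm.
m_obj = -d_i/d_o = -5.743/0.67 = -8.571.
Eyepiece angular magnification (image at infinity): M_eye = D/f_e = 30/3 = 10.000.
Overall M = m_obj x M_eye = (-8.571)(10.000) = -85.71.
|M| = 85.71.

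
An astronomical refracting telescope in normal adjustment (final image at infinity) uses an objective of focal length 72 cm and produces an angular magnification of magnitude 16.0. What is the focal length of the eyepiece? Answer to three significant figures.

4.50 cm

|M| = f_obj/f_eye, so f_eye = f_obj/|M| = 72/16.0 = 4.500 cm.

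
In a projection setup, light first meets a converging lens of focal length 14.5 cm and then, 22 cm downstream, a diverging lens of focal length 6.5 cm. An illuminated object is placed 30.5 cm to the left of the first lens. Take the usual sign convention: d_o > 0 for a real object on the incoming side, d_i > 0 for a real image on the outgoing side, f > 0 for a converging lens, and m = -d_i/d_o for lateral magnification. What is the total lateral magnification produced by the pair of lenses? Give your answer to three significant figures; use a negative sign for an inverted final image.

First lens: d_i1 = 1/(1/14.5 - 1/30.5) = 27.641 cm.
m_1 = -(27.641)/30.5 = -0.9063.
This image would form 27.641 cm past lens 1, i.e. 5.641 cm beyond lens 2, so it is a virtual object for lens 2: d_o2 = 22 - 27.641 = -5.641 cm.
Second lens: d_i2 = 1/(1/(-6.5) - 1/(-5.641)) = 42.664 cm.
m_2 = -(42.664)/(-5.641) = 7.5636.
Overall magnification: m = m_1 m_2 = -6.8545.

-6.85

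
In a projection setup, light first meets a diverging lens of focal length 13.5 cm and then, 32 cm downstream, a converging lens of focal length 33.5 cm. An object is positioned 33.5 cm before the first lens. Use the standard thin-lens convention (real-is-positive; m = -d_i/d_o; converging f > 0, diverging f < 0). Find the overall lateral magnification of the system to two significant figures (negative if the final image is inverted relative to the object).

Lens 1: 1/d_i1 = 1/f_1 - 1/d_o1 = 1/(-13.5) - 1/33.5 = -0.10392 cm^-1, so d_i1 = -9.622 cm.
m_1 = -(-9.622)/33.5 = 0.2872.
With d_i1 < 0 the first image is virtual and lies on the object side; the object distance for lens 2 is d_o2 = 32 - (-9.622) = 41.622 cm.
Lens 2: 1/d_i2 = 1/f_2 - 1/d_o2 = 1/33.5 - 1/(41.622) = 0.00583 cm^-1, so d_i2 = 171.668 cm.
m_2 = -(171.668)/(41.622) = -4.1244.
The system's lateral magnification is m_1 m_2 = (0.2872)(-4.1244) = -1.1847.

-1.2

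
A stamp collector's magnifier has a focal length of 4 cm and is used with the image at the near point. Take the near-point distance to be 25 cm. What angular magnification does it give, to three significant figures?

7.25

M = 1 + D/f = 1 + 25/4 = 7.250.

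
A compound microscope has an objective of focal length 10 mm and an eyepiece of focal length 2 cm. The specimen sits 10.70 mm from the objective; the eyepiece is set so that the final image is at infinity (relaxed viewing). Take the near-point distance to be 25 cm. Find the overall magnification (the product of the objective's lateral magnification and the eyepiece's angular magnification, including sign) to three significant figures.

Convert to cm: f_obj = 10 mm = 1 cm; d_o = 10.70 mm = 1.07 cm.
Objective: 1/d_i = 1/f_obj - 1/d_o = 1/1 - 1/1.07 = 0.06542 cm^-1, so d_i = 15.286 cm.
m_obj = -d_i/d_o = -15.286/1.07 = -14.286.
Eyepiece angular magnification (image at infinity): M_eye = D/f_e = 25/2 = 12.500.
Overall M = m_obj x M_eye = (-14.286)(12.500) = -178.57.

-179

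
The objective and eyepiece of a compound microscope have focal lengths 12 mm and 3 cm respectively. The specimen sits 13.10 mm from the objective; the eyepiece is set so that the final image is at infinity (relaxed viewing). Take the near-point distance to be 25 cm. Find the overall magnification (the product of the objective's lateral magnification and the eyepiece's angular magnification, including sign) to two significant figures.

Convert to cm: f_obj = 12 mm = 1.2 cm; d_o = 13.10 mm = 1.31 cm.
Objective: 1/d_i = 1/f_obj - 1/d_o = 1/1.2 - 1/1.31 = 0.06997 cm^-1, so d_i = 14.291 cm.
m_obj = -d_i/d_o = -14.291/1.31 = -10.909.
Eyepiece angular magnification (image at infinity): M_eye = D/f_e = 25/3 = 8.333.
Overall M = m_obj x M_eye = (-10.909)(8.333) = -90.91.

-91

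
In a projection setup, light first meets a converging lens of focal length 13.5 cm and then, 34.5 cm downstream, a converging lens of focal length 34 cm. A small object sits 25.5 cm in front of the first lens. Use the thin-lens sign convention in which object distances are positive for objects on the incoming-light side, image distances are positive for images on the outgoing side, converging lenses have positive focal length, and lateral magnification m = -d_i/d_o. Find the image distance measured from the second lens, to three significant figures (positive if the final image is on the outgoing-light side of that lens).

First lens: d_i1 = 1/(1/13.5 - 1/25.5) = 28.688 cm.
Object distance for lens 2: d_o2 = 34.5 - 28.688 = 5.812 cm.
Second lens: d_i2 = 1/(1/34 - 1/(5.812)) = -7.011 cm.

-7.01 cm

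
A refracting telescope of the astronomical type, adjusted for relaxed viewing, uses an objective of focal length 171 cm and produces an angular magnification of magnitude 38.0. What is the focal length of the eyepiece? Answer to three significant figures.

|M| = f_obj/f_eye, so f_eye = f_obj/|M| = 171/38.0 = 4.500 cm.

4.50 cm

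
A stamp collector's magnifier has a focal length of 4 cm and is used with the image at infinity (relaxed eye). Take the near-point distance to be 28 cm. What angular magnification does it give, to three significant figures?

7.00

M = D/f = 28/4 = 7.000.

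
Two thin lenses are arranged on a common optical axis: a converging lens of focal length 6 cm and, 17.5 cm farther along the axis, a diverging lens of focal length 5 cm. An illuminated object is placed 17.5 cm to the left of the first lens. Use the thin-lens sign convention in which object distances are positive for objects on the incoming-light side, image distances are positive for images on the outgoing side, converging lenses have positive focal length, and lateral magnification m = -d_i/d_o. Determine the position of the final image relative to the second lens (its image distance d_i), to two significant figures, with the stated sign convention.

First lens: d_i1 = 1/(1/6 - 1/17.5) = 9.130 cm.
The intermediate image is 9.130 cm to the right of lens 1, so d_o2 = L - d_i1 = 17.5 - 9.130 = 8.370 cm.
Second lens: d_i2 = 1/(1/(-5) - 1/(8.370)) = -3.130 cm.

-3.1 cm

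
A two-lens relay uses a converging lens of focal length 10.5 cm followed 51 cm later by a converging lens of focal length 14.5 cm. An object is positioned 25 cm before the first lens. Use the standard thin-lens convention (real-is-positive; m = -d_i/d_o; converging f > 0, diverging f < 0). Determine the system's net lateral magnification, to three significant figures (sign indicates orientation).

0.571

Applying the thin-lens equation to the first lens, 1/10.5 = 1/25 + 1/d_i1, which gives d_i1 = 18.103 cm.
Its lateral magnification is m_1 = -d_i1/d_o1 = -(18.103)/25 = -0.7241.
Object distance for lens 2: d_o2 = 51 - 18.103 = 32.897 cm.
Applying the thin-lens equation again with f_2 = 14.5 cm and d_o2 = 32.897 cm gives d_i2 = 25.929 cm.
m_2 = -(25.929)/(32.897) = -0.7882.
The system's lateral magnification is m_1 m_2 = (-0.7241)(-0.7882) = 0.5708.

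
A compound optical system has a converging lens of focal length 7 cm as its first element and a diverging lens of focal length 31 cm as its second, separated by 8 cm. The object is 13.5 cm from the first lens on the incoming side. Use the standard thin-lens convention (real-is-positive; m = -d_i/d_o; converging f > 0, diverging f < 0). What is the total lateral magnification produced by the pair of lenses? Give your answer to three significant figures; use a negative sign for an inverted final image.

-1.36

Lens 1: 1/d_i1 = 1/f_1 - 1/d_o1 = 1/7 - 1/13.5 = 0.06878 cm^-1, so d_i1 = 14.538 cm.
m_1 = -(14.538)/13.5 = -1.0769.
This image would form 14.538 cm past lens 1, i.e. 6.538 cm beyond lens 2, so it is a virtual object for lens 2: d_o2 = 8 - 14.538 = -6.538 cm.
Lens 2: 1/d_i2 = 1/f_2 - 1/d_o2 = 1/(-31) - 1/(-6.538) = 0.12068 cm^-1, so d_i2 = 8.286 cm.
m_2 = -(8.286)/(-6.538) = 1.2673.
Overall magnification: m = m_1 m_2 = -1.3648.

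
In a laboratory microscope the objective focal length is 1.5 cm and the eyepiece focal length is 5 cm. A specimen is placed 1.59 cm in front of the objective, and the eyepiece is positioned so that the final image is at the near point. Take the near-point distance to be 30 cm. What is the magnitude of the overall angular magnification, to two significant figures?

120

Objective: 1/d_i = 1/f_obj - 1/d_o = 1/1.5 - 1/1.59 = 0.03774 cm^-1, so d_i = 26.500 cm.
m_obj = -d_i/d_o = -26.500/1.59 = -16.667.
Eyepiece angular magnification (image at near point): M_eye = 1 + D/f_e = 1 + 30/5 = 7.000.
Overall M = m_obj x M_eye = (-16.667)(7.000) = -116.67.
|M| = 116.67.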